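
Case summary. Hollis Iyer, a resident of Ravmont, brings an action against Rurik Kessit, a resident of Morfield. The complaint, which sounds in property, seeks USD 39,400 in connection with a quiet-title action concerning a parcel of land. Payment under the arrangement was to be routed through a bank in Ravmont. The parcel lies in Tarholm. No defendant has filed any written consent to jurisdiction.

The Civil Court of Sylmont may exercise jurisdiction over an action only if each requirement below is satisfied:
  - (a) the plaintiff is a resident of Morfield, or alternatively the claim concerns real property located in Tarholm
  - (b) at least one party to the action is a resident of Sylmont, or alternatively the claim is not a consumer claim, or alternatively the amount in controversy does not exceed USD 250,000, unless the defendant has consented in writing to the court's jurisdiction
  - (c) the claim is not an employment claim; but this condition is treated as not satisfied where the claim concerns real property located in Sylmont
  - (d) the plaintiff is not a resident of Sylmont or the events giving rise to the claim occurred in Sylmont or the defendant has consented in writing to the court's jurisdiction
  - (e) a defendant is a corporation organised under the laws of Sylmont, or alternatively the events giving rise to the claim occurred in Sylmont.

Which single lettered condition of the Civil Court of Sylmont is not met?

The Civil Court of Sylmont:
  (a) The property lies in Tarholm — that alternative is enough. Satisfied.
  (b) The claim is a property claim, not a consumer claim, so this disjunct is met. Met.
  (c) The claim is a property claim, not an employment claim. The carve-out does not apply: the property lies in Tarholm, not Sylmont. Met.
  (d) The plaintiff resides in Ravmont, which is not Sylmont, so this disjunct is met. Condition met.
  (e) No defendant is a corporation; the operative events occurred in Tarholm, not Sylmont — none of the alternatives is met. Not satisfied.
Only condition (e) fails.

(e)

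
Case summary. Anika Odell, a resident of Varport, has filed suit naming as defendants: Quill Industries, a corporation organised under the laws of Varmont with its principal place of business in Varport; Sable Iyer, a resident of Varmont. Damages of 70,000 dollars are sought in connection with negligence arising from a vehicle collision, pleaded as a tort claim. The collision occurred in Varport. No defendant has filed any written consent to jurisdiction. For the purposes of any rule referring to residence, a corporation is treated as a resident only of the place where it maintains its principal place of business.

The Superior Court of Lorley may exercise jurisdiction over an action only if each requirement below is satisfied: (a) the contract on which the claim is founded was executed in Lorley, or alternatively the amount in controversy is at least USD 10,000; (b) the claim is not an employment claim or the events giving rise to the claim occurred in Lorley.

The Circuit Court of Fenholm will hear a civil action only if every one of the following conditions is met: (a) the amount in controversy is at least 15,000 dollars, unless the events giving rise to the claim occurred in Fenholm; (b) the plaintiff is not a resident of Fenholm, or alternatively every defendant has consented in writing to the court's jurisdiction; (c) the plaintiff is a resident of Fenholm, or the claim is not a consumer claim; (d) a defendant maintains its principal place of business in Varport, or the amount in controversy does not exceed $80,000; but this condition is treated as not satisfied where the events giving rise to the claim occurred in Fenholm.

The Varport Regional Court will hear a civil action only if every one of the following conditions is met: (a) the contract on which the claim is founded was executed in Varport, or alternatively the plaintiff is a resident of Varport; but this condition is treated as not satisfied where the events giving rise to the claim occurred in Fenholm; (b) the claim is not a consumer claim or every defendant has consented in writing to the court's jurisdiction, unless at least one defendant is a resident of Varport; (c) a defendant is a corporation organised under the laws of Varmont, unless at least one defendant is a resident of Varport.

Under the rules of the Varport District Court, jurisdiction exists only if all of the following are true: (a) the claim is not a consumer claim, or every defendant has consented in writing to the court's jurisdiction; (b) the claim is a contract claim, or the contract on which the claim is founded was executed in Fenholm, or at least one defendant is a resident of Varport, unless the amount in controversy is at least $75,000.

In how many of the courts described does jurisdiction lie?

4

The Superior Court of Lorley:
  (a) The amount in controversy is USD 70,000, which meets the $10,000 floor — that alternative is enough. Met.
  (b) The claim is a tort claim, not an employment claim, so one alternative holds. Met.
  → The court has jurisdiction.
The Circuit Court of Fenholm:
  (a) The amount in controversy is 70,000 dollars, which meets the USD 15,000 floor. Satisfied.
  (b) The plaintiff resides in Varport, which is not Fenholm, so one alternative holds. Satisfied.
  (c) The claim is a tort claim, not a consumer claim — that alternative is enough. Met.
  (d) Quill Industries has its principal place of business in Varport, so this disjunct is met. The carve-out does not apply: the operative events occurred in Varport, not Fenholm. Satisfied.
  → Every requirement is satisfied — jurisdiction.
The Varport Regional Court:
  (a) The plaintiff resides in Varport, so this disjunct is met. And the carve-out is inapplicable — the operative events occurred in Varport, not Fenholm. Met.
  (b) The claim is a tort claim, not a consumer claim, so one alternative holds. Satisfied.
  (c) Quill Industries is organised under the laws of Varmont. Condition met.
  → Jurisdiction lies.
The Varport District Court:
  (a) The claim is a tort claim, not a consumer claim, so one alternative holds. Condition met.
  (b) Quill Industries resides in Varport, which satisfies one of the alternatives. Satisfied.
  → Jurisdiction lies.
Courts with jurisdiction: the Superior Court of Lorley, the Circuit Court of Fenholm, the Varport Regional Court, the Varport District Court — 4 in total.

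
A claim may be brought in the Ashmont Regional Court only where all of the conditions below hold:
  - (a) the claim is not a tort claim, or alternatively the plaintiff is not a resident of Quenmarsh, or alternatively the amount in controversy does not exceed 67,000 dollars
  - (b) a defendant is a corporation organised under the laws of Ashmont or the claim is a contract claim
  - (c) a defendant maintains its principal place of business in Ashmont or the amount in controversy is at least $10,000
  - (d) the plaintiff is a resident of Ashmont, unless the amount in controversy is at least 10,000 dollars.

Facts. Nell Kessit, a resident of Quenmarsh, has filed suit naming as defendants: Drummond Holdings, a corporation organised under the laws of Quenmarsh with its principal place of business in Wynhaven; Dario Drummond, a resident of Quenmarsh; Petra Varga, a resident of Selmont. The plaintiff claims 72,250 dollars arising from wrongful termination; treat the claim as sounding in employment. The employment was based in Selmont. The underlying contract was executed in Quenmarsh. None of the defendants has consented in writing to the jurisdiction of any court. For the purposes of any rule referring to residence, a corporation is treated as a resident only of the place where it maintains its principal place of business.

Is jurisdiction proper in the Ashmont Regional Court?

No

The Ashmont Regional Court:
  (a) The claim is an employment claim, not a tort claim — that alternative is enough. Satisfied.
  (b) The corporate defendant(s) are organised in Quenmarsh, not Ashmont; the claim is an employment claim, not a contract claim — none of the alternatives is met. Not satisfied.
  (c) The amount in controversy is 72,250 dollars, which meets the 10,000 dollars floor, so one alternative holds. Met.
  (d) The plaintiff resides in Quenmarsh, not Ashmont. But the amount in controversy is $72,250, which meets the 10,000 dollars floor, and the 'unless' clause therefore excuses the requirement. Satisfied.
  → No jurisdiction.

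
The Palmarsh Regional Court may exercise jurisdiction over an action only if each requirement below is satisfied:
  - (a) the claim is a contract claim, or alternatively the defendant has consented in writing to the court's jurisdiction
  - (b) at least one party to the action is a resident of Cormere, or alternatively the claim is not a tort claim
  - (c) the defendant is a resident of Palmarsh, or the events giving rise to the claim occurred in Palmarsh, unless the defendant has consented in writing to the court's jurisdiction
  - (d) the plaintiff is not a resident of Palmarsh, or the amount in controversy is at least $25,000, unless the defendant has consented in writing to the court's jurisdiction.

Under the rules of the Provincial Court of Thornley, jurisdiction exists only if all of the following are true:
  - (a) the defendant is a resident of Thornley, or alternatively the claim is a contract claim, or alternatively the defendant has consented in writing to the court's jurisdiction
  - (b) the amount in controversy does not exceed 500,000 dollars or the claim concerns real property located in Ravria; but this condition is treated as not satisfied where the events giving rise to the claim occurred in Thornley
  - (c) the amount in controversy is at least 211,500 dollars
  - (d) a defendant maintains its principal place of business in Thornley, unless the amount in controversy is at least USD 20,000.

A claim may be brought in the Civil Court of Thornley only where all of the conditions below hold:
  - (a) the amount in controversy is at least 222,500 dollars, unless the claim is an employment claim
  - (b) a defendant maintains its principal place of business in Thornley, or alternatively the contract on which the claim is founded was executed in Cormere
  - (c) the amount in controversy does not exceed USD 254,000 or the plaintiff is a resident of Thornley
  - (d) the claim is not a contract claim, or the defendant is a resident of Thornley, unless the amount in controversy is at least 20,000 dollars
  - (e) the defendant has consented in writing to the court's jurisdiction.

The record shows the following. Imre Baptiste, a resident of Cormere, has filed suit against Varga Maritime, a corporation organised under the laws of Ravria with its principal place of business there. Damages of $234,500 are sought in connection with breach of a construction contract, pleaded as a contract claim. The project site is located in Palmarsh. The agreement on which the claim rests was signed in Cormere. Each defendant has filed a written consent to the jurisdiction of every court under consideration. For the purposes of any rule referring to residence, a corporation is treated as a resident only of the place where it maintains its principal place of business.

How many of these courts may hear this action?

3

The Palmarsh Regional Court:
  (a) The claim is a contract claim — that alternative is enough. Met.
  (b) Imre Baptiste resides in Cormere, which satisfies one of the alternatives. Met.
  (c) The operative events occurred in Palmarsh — that alternative is enough. Satisfied.
  (d) The plaintiff resides in Cormere, which is not Palmarsh, which satisfies one of the alternatives. Condition met.
  → Every requirement is satisfied — jurisdiction.
The Provincial Court of Thornley:
  (a) The claim is a contract claim, which satisfies one of the alternatives. Satisfied.
  (b) The amount in controversy is $234,500, within the USD 500,000 ceiling, which satisfies one of the alternatives. And the carve-out is inapplicable — the operative events occurred in Palmarsh, not Thornley. Met.
  (c) The amount in controversy is 234,500 dollars, which meets the $211,500 floor. Condition met.
  (d) The corporate defendant(s) have their principal place of business in Ravria, not Thornley. But the amount in controversy is 234,500 dollars, which meets the $20,000 floor, and the 'unless' clause therefore excuses the requirement. Met.
  → The court has jurisdiction.
The Civil Court of Thornley:
  (a) The amount in controversy is USD 234,500, which meets the 222,500 dollars floor. Met.
  (b) The contract was executed in Cormere, so this disjunct is met. Condition met.
  (c) The amount in controversy is $234,500, within the 254,000 dollars ceiling, so one alternative holds. Met.
  (d) The claim is a contract claim; the defendant resides in Ravria, not Thornley — none of the alternatives is met. The proviso rescues it, though: the amount in controversy is USD 234,500, which meets the 20,000 dollars floor. Condition met.
  (e) Every defendant has filed written consent. Met.
  → The court has jurisdiction.
Courts with jurisdiction: the Palmarsh Regional Court, the Provincial Court of Thornley, the Civil Court of Thornley — 3 in total.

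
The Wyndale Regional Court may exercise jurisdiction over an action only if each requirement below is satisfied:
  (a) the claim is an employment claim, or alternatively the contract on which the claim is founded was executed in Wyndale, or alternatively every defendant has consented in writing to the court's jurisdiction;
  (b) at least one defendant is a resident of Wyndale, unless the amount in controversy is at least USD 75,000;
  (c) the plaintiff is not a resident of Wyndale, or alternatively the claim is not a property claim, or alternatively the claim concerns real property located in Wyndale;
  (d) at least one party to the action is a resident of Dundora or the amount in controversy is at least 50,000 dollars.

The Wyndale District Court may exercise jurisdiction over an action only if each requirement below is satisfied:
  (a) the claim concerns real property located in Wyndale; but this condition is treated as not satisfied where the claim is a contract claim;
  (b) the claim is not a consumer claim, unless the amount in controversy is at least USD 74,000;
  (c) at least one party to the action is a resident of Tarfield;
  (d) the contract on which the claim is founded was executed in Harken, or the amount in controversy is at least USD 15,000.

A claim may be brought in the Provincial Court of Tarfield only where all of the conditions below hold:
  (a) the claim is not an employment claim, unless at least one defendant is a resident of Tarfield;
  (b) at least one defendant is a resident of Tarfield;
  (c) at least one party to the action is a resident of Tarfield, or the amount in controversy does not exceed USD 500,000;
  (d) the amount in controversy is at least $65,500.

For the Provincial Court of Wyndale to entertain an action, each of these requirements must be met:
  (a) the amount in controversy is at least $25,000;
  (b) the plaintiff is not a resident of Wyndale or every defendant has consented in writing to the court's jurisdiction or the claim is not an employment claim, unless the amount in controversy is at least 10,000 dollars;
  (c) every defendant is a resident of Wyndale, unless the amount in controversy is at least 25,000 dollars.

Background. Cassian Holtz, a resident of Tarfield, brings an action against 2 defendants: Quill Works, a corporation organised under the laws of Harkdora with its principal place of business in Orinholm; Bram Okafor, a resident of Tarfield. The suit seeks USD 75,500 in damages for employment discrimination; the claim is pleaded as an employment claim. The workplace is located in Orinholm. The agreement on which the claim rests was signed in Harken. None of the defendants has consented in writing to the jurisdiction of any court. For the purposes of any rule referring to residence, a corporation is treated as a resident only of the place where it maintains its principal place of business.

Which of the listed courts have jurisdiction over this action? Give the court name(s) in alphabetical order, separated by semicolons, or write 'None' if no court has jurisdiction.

The Wyndale Regional Court:
  (a) The claim is an employment claim, which satisfies one of the alternatives. Condition met.
  (b) No defendant resides in Wyndale (they reside in Orinholm, Tarfield). The proviso rescues it, though: the amount in controversy is $75,500, which meets the $75,000 floor. Condition met.
  (c) The plaintiff resides in Tarfield, which is not Wyndale, so one alternative holds. Met.
  (d) The amount in controversy is 75,500 dollars, which meets the 50,000 dollars floor, so one alternative holds. Condition met.
  → The court has jurisdiction.
The Wyndale District Court:
  (a) The claim does not concern real property. Not met.
  (b) The claim is an employment claim, not a consumer claim. Satisfied.
  (c) Cassian Holtz resides in Tarfield. Met.
  (d) The contract was executed in Harken, so this disjunct is met. Met.
  → The court lacks jurisdiction.
The Provincial Court of Tarfield:
  (a) The claim is an employment claim. The proviso rescues it, though: Bram Okafor resides in Tarfield. Satisfied.
  (b) Bram Okafor resides in Tarfield. Met.
  (c) Cassian Holtz resides in Tarfield — that alternative is enough. Satisfied.
  (d) The amount in controversy is $75,500, which meets the 65,500 dollars floor. Met.
  → All conditions met; jurisdiction exists.
The Provincial Court of Wyndale:
  (a) The amount in controversy is USD 75,500, which meets the $25,000 floor. Met.
  (b) The plaintiff resides in Tarfield, which is not Wyndale, so this disjunct is met. Satisfied.
  (c) The defendants reside as follows — Quill Works in Orinholm, Bram Okafor in Tarfield — not all in Wyndale. However, the amount in controversy is USD 75,500, which meets the 25,000 dollars floor, so the 'unless' proviso supplies this condition. Satisfied.
  → All conditions met; jurisdiction exists.

the Provincial Court of Tarfield; the Provincial Court of Wyndale; the Wyndale Regional Court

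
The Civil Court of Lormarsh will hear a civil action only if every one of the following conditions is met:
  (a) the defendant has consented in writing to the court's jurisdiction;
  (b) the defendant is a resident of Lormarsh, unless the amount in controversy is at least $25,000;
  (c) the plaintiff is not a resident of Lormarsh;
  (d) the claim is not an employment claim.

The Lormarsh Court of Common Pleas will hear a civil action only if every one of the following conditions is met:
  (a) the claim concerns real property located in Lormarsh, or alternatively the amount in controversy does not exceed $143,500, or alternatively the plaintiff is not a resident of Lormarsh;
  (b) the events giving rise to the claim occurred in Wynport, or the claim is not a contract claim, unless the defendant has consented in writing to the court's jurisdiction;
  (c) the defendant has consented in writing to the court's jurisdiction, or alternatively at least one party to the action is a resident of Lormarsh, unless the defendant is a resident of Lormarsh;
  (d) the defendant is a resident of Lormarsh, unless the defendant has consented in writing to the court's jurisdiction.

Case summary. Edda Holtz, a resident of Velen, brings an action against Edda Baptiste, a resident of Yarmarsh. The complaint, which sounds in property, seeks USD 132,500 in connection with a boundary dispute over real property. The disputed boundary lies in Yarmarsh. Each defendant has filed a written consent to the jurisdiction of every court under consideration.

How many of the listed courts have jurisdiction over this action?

2

The Civil Court of Lormarsh:
  (a) Every defendant has filed written consent. Condition met.
  (b) The defendant resides in Yarmarsh, not Lormarsh. The proviso rescues it, though: the amount in controversy is 132,500 dollars, which meets the 25,000 dollars floor. Condition met.
  (c) The plaintiff resides in Velen, which is not Lormarsh. Met.
  (d) The claim is a property claim, not an employment claim. Satisfied.
  → The court has jurisdiction.
The Lormarsh Court of Common Pleas:
  (a) The amount in controversy is $132,500, within the $143,500 ceiling, so this disjunct is met. Met.
  (b) The claim is a property claim, not a contract claim, so one alternative holds. Met.
  (c) Every defendant has filed written consent, which satisfies one of the alternatives. Met.
  (d) The defendant resides in Yarmarsh, not Lormarsh. But every defendant has filed written consent, and the 'unless' clause therefore excuses the requirement. Condition met.
  → All conditions met; jurisdiction exists.
Courts with jurisdiction: the Civil Court of Lormarsh, the Lormarsh Court of Common Pleas — 2 in total.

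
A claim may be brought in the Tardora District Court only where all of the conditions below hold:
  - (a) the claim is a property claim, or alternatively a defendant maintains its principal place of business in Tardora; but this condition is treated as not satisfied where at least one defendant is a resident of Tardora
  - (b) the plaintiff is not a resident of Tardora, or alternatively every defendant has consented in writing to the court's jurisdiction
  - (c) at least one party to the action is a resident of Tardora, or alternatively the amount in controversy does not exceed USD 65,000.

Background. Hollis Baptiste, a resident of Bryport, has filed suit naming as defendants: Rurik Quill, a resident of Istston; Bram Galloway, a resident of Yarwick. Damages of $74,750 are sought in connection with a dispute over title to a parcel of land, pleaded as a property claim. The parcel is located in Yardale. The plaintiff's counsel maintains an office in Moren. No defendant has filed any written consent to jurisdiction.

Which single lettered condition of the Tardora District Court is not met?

(c)

The Tardora District Court:
  (a) The claim is a property claim, so this disjunct is met. The carve-out does not apply: no defendant resides in Tardora (they reside in Istston, Yarwick). Condition met.
  (b) The plaintiff resides in Bryport, which is not Tardora — that alternative is enough. Satisfied.
  (c) No party resides in Tardora; the amount in controversy is USD 74,750, above the 65,000 dollars ceiling — none of the alternatives is met. Not satisfied.
Only condition (c) fails.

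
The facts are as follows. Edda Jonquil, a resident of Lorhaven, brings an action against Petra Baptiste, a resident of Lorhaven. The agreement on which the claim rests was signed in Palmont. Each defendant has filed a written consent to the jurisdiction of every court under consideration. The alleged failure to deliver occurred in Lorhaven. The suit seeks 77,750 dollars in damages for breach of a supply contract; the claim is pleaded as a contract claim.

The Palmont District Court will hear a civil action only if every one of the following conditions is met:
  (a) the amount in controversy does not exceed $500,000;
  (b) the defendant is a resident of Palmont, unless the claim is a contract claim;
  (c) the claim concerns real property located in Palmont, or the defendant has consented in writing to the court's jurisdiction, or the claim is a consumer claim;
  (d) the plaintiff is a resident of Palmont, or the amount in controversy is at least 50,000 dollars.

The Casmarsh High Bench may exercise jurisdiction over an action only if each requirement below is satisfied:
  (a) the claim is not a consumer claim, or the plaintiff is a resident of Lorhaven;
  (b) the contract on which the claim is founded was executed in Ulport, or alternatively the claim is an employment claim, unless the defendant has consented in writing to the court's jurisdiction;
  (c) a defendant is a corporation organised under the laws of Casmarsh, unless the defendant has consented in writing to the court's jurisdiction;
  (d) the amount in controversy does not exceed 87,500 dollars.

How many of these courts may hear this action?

2

The Palmont District Court:
  (a) The amount in controversy is USD 77,750, within the USD 500,000 ceiling. Condition met.
  (b) The defendant resides in Lorhaven, not Palmont. But the claim is a contract claim, and the 'unless' clause therefore excuses the requirement. Satisfied.
  (c) Every defendant has filed written consent, which satisfies one of the alternatives. Condition met.
  (d) The amount in controversy is USD 77,750, which meets the 50,000 dollars floor, so one alternative holds. Condition met.
  → The court has jurisdiction.
The Casmarsh High Bench:
  (a) The claim is a contract claim, not a consumer claim, so one alternative holds. Met.
  (b) The contract was executed in Palmont, not Ulport; the claim is a contract claim, not an employment claim — every alternative fails. The proviso rescues it, though: every defendant has filed written consent. Condition met.
  (c) No defendant is a corporation. But every defendant has filed written consent, and the 'unless' clause therefore excuses the requirement. Met.
  (d) The amount in controversy is $77,750, within the 87,500 dollars ceiling. Met.
  → Jurisdiction lies.
Courts with jurisdiction: the Palmont District Court, the Casmarsh High Bench — 2 in total.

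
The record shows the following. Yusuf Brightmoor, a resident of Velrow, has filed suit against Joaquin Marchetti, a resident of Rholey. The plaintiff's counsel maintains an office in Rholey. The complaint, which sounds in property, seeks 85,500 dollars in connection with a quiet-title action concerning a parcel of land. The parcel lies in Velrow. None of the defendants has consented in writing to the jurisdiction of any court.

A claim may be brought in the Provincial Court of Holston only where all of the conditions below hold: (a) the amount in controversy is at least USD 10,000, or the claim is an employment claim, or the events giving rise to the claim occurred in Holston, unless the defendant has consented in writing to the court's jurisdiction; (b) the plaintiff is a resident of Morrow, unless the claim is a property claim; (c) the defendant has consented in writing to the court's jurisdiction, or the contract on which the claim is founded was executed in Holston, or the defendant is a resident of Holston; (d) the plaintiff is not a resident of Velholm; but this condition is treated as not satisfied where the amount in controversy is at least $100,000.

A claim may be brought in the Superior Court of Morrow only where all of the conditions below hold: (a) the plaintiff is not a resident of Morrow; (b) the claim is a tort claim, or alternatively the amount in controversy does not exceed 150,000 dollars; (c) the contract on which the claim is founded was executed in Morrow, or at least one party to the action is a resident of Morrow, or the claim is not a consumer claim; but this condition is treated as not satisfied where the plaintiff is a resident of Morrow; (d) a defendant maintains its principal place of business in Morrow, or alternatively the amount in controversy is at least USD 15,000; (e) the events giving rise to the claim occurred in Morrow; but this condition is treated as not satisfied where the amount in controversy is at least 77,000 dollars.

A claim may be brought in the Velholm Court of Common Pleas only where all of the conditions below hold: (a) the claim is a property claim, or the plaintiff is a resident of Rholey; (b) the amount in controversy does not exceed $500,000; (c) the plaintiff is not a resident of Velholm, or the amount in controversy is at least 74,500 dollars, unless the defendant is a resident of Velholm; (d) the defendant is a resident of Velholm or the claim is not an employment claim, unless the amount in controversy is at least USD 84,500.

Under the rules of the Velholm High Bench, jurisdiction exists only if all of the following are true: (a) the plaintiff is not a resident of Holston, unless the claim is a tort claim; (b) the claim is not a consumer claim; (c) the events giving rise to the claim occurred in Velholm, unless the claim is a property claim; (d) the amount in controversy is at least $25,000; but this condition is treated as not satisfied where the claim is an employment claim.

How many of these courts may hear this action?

The Provincial Court of Holston:
  (a) The amount in controversy is 85,500 dollars, which meets the USD 10,000 floor, which satisfies one of the alternatives. Condition met.
  (b) The plaintiff resides in Velrow, not Morrow. However, the claim is a property claim, so the 'unless' proviso supplies this condition. Met.
  (c) No such written consent has been filed; no contract (and hence no place of execution) is alleged; the defendant resides in Rholey, not Holston — none of the alternatives is met. Fails.
  (d) The plaintiff resides in Velrow, which is not Velholm. The carve-out does not apply: the amount in controversy is 85,500 dollars, below the USD 100,000 floor. Condition met.
  → No jurisdiction.
The Superior Court of Morrow:
  (a) The plaintiff resides in Velrow, which is not Morrow. Met.
  (b) The amount in controversy is $85,500, within the USD 150,000 ceiling — that alternative is enough. Condition met.
  (c) The claim is a property claim, not a consumer claim, so one alternative holds. The exception is not triggered, since the plaintiff resides in Velrow, not Morrow. Condition met.
  (d) The amount in controversy is 85,500 dollars, which meets the USD 15,000 floor, so one alternative holds. Met.
  (e) The operative events occurred in Velrow, not Morrow. Condition not met.
  → At least one condition fails; no jurisdiction.
The Velholm Court of Common Pleas:
  (a) The claim is a property claim, so this disjunct is met. Met.
  (b) The amount in controversy is $85,500, within the 500,000 dollars ceiling. Satisfied.
  (c) The plaintiff resides in Velrow, which is not Velholm, so this disjunct is met. Condition met.
  (d) The claim is a property claim, not an employment claim, so one alternative holds. Condition met.
  → All conditions met; jurisdiction exists.
The Velholm High Bench:
  (a) The plaintiff resides in Velrow, which is not Holston. Condition met.
  (b) The claim is a property claim, not a consumer claim. Condition met.
  (c) The operative events occurred in Velrow, not Velholm. However, the claim is a property claim, so the 'unless' proviso supplies this condition. Met.
  (d) The amount in controversy is 85,500 dollars, which meets the $25,000 floor. The exception is not triggered, since the claim is a property claim, not an employment claim. Met.
  → Every requirement is satisfied — jurisdiction.
Courts with jurisdiction: the Velholm Court of Common Pleas, the Velholm High Bench — 2 in total.

2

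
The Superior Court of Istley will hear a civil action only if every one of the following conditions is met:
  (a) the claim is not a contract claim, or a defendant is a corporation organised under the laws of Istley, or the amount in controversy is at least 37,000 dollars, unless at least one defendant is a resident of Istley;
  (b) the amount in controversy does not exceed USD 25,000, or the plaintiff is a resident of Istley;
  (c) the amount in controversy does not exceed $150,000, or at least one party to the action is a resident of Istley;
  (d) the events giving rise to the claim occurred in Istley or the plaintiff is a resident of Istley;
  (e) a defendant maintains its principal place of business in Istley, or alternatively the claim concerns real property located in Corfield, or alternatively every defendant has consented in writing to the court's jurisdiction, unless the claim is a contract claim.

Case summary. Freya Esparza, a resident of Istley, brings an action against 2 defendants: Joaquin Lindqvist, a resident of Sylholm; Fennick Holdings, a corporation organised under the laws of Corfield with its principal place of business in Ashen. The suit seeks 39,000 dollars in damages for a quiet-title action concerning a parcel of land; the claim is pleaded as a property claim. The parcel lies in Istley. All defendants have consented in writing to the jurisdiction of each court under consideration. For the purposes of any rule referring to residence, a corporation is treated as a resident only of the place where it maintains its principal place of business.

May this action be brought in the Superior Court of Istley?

The Superior Court of Istley:
  (a) The claim is a property claim, not a contract claim — that alternative is enough. Condition met.
  (b) The plaintiff resides in Istley, so one alternative holds. Met.
  (c) The amount in controversy is $39,000, within the 150,000 dollars ceiling, which satisfies one of the alternatives. Condition met.
  (d) The operative events occurred in Istley, so this disjunct is met. Condition met.
  (e) Every defendant has filed written consent, so one alternative holds. Satisfied.
  → Every requirement is satisfied — jurisdiction.

Yes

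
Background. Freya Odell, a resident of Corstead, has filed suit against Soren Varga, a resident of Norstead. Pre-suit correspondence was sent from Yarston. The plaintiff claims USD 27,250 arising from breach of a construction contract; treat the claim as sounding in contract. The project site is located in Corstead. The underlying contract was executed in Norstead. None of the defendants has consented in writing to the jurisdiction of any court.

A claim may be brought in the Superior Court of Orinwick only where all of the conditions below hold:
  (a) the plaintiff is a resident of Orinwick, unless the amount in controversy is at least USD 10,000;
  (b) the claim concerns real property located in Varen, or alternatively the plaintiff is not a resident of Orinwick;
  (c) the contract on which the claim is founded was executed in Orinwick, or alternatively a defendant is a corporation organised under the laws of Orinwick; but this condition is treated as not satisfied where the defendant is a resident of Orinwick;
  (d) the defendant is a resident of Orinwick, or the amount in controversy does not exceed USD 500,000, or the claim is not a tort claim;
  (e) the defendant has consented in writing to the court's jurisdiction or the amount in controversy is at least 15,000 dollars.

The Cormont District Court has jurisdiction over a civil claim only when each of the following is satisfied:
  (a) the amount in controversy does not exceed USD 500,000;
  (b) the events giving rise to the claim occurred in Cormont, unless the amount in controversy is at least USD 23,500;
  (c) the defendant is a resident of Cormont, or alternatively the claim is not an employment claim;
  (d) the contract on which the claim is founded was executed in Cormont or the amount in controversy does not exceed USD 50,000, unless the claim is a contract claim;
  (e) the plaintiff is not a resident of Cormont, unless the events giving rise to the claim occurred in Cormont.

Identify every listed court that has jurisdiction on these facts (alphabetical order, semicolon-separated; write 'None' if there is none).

The Superior Court of Orinwick:
  (a) The plaintiff resides in Corstead, not Orinwick. However, the amount in controversy is 27,250 dollars, which meets the 10,000 dollars floor, so the 'unless' proviso supplies this condition. Met.
  (b) The plaintiff resides in Corstead, which is not Orinwick — that alternative is enough. Condition met.
  (c) The contract was executed in Norstead, not Orinwick; no defendant is a corporation — every alternative fails. Condition not met.
  (d) The amount in controversy is USD 27,250, within the USD 500,000 ceiling, which satisfies one of the alternatives. Satisfied.
  (e) The amount in controversy is USD 27,250, which meets the $15,000 floor, so one alternative holds. Satisfied.
  → Not every requirement is met — no jurisdiction.
The Cormont District Court:
  (a) The amount in controversy is $27,250, within the $500,000 ceiling. Condition met.
  (b) The operative events occurred in Corstead, not Cormont. But the amount in controversy is $27,250, which meets the 23,500 dollars floor, and the 'unless' clause therefore excuses the requirement. Met.
  (c) The claim is a contract claim, not an employment claim, so this disjunct is met. Condition met.
  (d) The amount in controversy is 27,250 dollars, within the USD 50,000 ceiling, so this disjunct is met. Satisfied.
  (e) The plaintiff resides in Corstead, which is not Cormont. Met.
  → Jurisdiction lies.

the Cormont District Court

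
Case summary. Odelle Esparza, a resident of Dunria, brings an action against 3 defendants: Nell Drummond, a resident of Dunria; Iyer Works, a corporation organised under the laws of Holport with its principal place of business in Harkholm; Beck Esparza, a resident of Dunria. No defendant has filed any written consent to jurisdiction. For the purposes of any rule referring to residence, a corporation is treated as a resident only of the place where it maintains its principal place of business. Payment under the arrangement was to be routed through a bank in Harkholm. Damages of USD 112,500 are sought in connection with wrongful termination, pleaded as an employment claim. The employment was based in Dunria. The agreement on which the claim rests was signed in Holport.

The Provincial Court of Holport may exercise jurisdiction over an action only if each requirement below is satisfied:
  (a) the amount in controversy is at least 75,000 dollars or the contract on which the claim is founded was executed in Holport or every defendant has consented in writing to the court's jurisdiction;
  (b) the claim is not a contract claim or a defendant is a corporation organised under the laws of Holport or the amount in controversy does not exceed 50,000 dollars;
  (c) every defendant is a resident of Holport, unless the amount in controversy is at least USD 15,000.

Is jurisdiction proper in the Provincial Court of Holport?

Yes

The Provincial Court of Holport:
  (a) The amount in controversy is 112,500 dollars, which meets the USD 75,000 floor, so this disjunct is met. Met.
  (b) The claim is an employment claim, not a contract claim, which satisfies one of the alternatives. Satisfied.
  (c) The defendants reside as follows — Nell Drummond in Dunria, Iyer Works in Harkholm, Beck Esparza in Dunria — not all in Holport. But the amount in controversy is 112,500 dollars, which meets the 15,000 dollars floor, and the 'unless' clause therefore excuses the requirement. Met.
  → Jurisdiction lies.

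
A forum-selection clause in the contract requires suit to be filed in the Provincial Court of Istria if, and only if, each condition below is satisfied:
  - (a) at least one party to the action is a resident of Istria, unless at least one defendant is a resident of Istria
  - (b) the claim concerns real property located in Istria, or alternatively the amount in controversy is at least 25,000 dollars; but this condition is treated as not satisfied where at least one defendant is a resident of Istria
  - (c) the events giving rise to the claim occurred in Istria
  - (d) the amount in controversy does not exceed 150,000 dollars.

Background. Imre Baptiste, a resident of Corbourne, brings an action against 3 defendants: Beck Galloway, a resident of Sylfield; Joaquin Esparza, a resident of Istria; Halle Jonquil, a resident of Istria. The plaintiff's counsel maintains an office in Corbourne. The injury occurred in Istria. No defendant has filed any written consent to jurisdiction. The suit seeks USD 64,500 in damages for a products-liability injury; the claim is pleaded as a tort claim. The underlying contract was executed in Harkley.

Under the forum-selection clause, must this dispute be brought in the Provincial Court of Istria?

The Provincial Court of Istria:
  (a) Joaquin Esparza resides in Istria. Satisfied.
  (b) The amount in controversy is $64,500, which meets the 25,000 dollars floor, which satisfies one of the alternatives. But Joaquin Esparza resides in Istria, triggering the carve-out and defeating this condition. Not satisfied.
  (c) The operative events occurred in Istria. Met.
  (d) The amount in controversy is $64,500, within the 150,000 dollars ceiling. Condition met.
  → Forum clause is not triggered.

No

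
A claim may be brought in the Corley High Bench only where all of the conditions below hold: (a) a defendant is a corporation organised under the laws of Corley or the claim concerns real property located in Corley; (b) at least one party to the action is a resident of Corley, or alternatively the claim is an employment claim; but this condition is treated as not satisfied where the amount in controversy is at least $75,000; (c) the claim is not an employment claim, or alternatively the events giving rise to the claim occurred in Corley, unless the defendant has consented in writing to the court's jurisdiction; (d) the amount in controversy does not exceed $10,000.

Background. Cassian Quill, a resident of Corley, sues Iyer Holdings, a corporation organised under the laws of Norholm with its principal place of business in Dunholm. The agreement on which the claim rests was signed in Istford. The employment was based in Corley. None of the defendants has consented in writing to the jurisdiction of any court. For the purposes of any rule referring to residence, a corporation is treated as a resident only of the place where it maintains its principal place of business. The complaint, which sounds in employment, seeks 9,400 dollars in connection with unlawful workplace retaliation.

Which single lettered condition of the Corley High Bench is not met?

The Corley High Bench:
  (a) The corporate defendant(s) are organised in Norholm, not Corley; the claim does not concern real property — no alternative holds. Not satisfied.
  (b) Cassian Quill resides in Corley, so one alternative holds. The exception is not triggered, since the amount in controversy is 9,400 dollars, below the $75,000 floor. Met.
  (c) The operative events occurred in Corley — that alternative is enough. Condition met.
  (d) The amount in controversy is USD 9,400, within the 10,000 dollars ceiling. Met.
Only condition (a) fails.

(a)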